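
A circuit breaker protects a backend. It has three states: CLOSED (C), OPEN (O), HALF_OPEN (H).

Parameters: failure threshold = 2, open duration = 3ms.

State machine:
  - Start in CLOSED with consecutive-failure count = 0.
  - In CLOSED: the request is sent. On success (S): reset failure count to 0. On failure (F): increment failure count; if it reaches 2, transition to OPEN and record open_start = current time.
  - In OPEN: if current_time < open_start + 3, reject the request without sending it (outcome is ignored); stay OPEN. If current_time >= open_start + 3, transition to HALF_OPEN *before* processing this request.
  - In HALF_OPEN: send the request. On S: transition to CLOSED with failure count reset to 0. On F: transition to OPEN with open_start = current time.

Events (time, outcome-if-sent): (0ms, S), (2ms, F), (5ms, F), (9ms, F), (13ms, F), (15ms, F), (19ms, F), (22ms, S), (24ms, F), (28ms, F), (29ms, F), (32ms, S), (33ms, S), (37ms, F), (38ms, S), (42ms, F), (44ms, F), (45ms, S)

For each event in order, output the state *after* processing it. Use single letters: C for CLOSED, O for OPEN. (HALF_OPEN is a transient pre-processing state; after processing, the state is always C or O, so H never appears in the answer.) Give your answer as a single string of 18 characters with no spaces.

State after each event:
  event#1 t=0ms outcome=S: state=CLOSED
  event#2 t=2ms outcome=F: state=CLOSED
  event#3 t=5ms outcome=F: state=OPEN
  event#4 t=9ms outcome=F: state=OPEN
  event#5 t=13ms outcome=F: state=OPEN
  event#6 t=15ms outcome=F: state=OPEN
  event#7 t=19ms outcome=F: state=OPEN
  event#8 t=22ms outcome=S: state=CLOSED
  event#9 t=24ms outcome=F: state=CLOSED
  event#10 t=28ms outcome=F: state=OPEN
  event#11 t=29ms outcome=F: state=OPEN
  event#12 t=32ms outcome=S: state=CLOSED
  event#13 t=33ms outcome=S: state=CLOSED
  event#14 t=37ms outcome=F: state=CLOSED
  event#15 t=38ms outcome=S: state=CLOSED
  event#16 t=42ms outcome=F: state=CLOSED
  event#17 t=44ms outcome=F: state=OPEN
  event#18 t=45ms outcome=S: state=OPEN

Answer: CCOOOOOCCOOCCCCCOO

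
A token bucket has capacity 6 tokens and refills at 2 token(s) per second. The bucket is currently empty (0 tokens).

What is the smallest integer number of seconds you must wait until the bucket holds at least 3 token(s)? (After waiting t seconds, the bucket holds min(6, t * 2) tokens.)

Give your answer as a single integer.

Answer: 2

Derivation:
Need t * 2 >= 3, so t >= 3/2.
Smallest integer t = ceil(3/2) = 2.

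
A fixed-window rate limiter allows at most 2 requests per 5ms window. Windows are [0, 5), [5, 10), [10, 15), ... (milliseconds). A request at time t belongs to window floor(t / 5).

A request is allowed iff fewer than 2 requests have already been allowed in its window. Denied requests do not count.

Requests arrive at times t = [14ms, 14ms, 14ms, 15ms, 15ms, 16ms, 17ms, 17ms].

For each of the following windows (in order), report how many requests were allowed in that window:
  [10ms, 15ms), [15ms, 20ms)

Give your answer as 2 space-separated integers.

Answer: 2 2

Derivation:
Processing requests:
  req#1 t=14ms (window 2): ALLOW
  req#2 t=14ms (window 2): ALLOW
  req#3 t=14ms (window 2): DENY
  req#4 t=15ms (window 3): ALLOW
  req#5 t=15ms (window 3): ALLOW
  req#6 t=16ms (window 3): DENY
  req#7 t=17ms (window 3): DENY
  req#8 t=17ms (window 3): DENY

Allowed counts by window: 2 2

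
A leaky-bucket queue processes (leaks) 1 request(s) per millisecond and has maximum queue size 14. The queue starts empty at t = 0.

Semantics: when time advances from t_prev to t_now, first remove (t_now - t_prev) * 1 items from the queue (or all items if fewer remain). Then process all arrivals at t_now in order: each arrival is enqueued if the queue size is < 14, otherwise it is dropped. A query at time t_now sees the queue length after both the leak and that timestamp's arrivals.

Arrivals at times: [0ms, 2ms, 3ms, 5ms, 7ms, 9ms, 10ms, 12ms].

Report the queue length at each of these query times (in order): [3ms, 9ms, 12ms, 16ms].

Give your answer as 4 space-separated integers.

Queue lengths at query times:
  query t=3ms: backlog = 1
  query t=9ms: backlog = 1
  query t=12ms: backlog = 1
  query t=16ms: backlog = 0

Answer: 1 1 1 0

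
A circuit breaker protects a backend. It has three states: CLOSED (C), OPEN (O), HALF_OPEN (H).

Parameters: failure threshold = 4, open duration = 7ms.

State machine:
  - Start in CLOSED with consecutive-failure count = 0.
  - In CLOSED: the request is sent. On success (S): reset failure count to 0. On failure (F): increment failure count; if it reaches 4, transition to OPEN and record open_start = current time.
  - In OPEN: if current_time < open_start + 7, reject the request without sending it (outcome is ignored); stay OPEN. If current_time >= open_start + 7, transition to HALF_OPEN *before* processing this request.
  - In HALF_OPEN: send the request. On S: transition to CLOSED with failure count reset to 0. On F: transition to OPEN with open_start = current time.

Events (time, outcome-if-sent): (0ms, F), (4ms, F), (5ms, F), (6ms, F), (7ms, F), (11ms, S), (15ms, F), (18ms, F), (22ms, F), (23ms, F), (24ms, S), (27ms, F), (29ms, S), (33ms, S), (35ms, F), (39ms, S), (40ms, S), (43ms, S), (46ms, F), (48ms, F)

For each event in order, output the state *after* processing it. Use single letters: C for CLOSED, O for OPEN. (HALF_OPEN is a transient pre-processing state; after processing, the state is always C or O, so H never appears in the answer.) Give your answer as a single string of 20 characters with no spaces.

State after each event:
  event#1 t=0ms outcome=F: state=CLOSED
  event#2 t=4ms outcome=F: state=CLOSED
  event#3 t=5ms outcome=F: state=CLOSED
  event#4 t=6ms outcome=F: state=OPEN
  event#5 t=7ms outcome=F: state=OPEN
  event#6 t=11ms outcome=S: state=OPEN
  event#7 t=15ms outcome=F: state=OPEN
  event#8 t=18ms outcome=F: state=OPEN
  event#9 t=22ms outcome=F: state=OPEN
  event#10 t=23ms outcome=F: state=OPEN
  event#11 t=24ms outcome=S: state=OPEN
  event#12 t=27ms outcome=F: state=OPEN
  event#13 t=29ms outcome=S: state=CLOSED
  event#14 t=33ms outcome=S: state=CLOSED
  event#15 t=35ms outcome=F: state=CLOSED
  event#16 t=39ms outcome=S: state=CLOSED
  event#17 t=40ms outcome=S: state=CLOSED
  event#18 t=43ms outcome=S: state=CLOSED
  event#19 t=46ms outcome=F: state=CLOSED
  event#20 t=48ms outcome=F: state=CLOSED

Answer: CCCOOOOOOOOOCCCCCCCC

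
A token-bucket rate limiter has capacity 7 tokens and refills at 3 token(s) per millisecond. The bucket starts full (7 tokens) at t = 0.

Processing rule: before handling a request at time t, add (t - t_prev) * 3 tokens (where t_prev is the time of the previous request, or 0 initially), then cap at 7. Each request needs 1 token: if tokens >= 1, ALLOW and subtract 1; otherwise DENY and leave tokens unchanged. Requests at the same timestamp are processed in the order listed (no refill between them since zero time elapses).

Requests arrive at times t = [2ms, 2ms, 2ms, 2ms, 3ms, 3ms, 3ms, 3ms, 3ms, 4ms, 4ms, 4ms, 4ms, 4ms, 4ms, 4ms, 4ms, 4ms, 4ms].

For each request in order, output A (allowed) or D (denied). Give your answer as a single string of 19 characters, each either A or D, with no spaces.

Answer: AAAAAAAAAAAAADDDDDD

Derivation:
Simulating step by step:
  req#1 t=2ms: ALLOW
  req#2 t=2ms: ALLOW
  req#3 t=2ms: ALLOW
  req#4 t=2ms: ALLOW
  req#5 t=3ms: ALLOW
  req#6 t=3ms: ALLOW
  req#7 t=3ms: ALLOW
  req#8 t=3ms: ALLOW
  req#9 t=3ms: ALLOW
  req#10 t=4ms: ALLOW
  req#11 t=4ms: ALLOW
  req#12 t=4ms: ALLOW
  req#13 t=4ms: ALLOW
  req#14 t=4ms: DENY
  req#15 t=4ms: DENY
  req#16 t=4ms: DENY
  req#17 t=4ms: DENY
  req#18 t=4ms: DENY
  req#19 t=4ms: DENY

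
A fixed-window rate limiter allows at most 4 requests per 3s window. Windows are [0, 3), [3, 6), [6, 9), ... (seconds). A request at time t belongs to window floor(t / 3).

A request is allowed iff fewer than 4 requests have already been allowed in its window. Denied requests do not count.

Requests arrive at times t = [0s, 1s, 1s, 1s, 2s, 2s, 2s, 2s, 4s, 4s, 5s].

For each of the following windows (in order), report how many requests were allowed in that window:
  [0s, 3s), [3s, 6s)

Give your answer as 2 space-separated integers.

Processing requests:
  req#1 t=0s (window 0): ALLOW
  req#2 t=1s (window 0): ALLOW
  req#3 t=1s (window 0): ALLOW
  req#4 t=1s (window 0): ALLOW
  req#5 t=2s (window 0): DENY
  req#6 t=2s (window 0): DENY
  req#7 t=2s (window 0): DENY
  req#8 t=2s (window 0): DENY
  req#9 t=4s (window 1): ALLOW
  req#10 t=4s (window 1): ALLOW
  req#11 t=5s (window 1): ALLOW

Allowed counts by window: 4 3

Answer: 4 3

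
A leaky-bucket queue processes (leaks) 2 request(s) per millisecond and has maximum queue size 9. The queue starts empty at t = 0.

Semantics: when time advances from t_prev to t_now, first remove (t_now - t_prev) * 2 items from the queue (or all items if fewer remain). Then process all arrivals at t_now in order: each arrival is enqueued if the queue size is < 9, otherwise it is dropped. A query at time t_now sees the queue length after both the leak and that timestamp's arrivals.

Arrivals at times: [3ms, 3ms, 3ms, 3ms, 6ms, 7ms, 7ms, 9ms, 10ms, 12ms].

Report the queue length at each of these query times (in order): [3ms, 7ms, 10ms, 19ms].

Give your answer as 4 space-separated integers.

Answer: 4 2 1 0

Derivation:
Queue lengths at query times:
  query t=3ms: backlog = 4
  query t=7ms: backlog = 2
  query t=10ms: backlog = 1
  query t=19ms: backlog = 0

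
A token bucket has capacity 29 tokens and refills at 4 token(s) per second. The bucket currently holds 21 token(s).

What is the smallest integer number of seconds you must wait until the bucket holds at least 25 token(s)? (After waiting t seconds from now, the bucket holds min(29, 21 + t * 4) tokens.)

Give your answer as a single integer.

Need 21 + t * 4 >= 25, so t >= 4/4.
Smallest integer t = ceil(4/4) = 1.

Answer: 1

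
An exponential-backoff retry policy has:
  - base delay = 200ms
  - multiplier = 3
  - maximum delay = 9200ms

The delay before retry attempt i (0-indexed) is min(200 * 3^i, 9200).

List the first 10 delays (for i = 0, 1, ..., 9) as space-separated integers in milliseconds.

Computing each delay:
  i=0: min(200*3^0, 9200) = 200
  i=1: min(200*3^1, 9200) = 600
  i=2: min(200*3^2, 9200) = 1800
  i=3: min(200*3^3, 9200) = 5400
  i=4: min(200*3^4, 9200) = 9200
  i=5: min(200*3^5, 9200) = 9200
  i=6: min(200*3^6, 9200) = 9200
  i=7: min(200*3^7, 9200) = 9200
  i=8: min(200*3^8, 9200) = 9200
  i=9: min(200*3^9, 9200) = 9200

Answer: 200 600 1800 5400 9200 9200 9200 9200 9200 9200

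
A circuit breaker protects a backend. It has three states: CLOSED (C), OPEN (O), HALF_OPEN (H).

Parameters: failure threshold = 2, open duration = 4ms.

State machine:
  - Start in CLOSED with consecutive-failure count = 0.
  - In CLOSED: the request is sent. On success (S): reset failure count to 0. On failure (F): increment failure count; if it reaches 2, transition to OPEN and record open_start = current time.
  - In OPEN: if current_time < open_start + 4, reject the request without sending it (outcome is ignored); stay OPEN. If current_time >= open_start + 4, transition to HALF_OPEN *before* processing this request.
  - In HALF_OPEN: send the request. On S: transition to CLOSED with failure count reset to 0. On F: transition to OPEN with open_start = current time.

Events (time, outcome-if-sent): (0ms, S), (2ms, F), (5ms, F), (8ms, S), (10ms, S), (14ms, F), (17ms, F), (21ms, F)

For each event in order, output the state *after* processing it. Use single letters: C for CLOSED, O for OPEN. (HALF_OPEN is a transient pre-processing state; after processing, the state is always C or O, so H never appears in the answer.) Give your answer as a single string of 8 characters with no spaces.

State after each event:
  event#1 t=0ms outcome=S: state=CLOSED
  event#2 t=2ms outcome=F: state=CLOSED
  event#3 t=5ms outcome=F: state=OPEN
  event#4 t=8ms outcome=S: state=OPEN
  event#5 t=10ms outcome=S: state=CLOSED
  event#6 t=14ms outcome=F: state=CLOSED
  event#7 t=17ms outcome=F: state=OPEN
  event#8 t=21ms outcome=F: state=OPEN

Answer: CCOOCCOO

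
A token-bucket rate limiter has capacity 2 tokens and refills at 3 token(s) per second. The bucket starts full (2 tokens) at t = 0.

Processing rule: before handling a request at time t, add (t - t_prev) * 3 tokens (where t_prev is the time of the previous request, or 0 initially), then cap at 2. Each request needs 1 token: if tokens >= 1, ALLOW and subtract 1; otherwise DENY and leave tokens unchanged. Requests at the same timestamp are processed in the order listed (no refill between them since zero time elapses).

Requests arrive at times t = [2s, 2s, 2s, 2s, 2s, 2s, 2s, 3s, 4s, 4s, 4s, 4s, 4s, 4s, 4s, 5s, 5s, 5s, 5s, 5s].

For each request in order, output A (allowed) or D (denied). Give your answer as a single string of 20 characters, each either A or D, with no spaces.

Answer: AADDDDDAAADDDDDAADDD

Derivation:
Simulating step by step:
  req#1 t=2s: ALLOW
  req#2 t=2s: ALLOW
  req#3 t=2s: DENY
  req#4 t=2s: DENY
  req#5 t=2s: DENY
  req#6 t=2s: DENY
  req#7 t=2s: DENY
  req#8 t=3s: ALLOW
  req#9 t=4s: ALLOW
  req#10 t=4s: ALLOW
  req#11 t=4s: DENY
  req#12 t=4s: DENY
  req#13 t=4s: DENY
  req#14 t=4s: DENY
  req#15 t=4s: DENY
  req#16 t=5s: ALLOW
  req#17 t=5s: ALLOW
  req#18 t=5s: DENY
  req#19 t=5s: DENY
  req#20 t=5s: DENY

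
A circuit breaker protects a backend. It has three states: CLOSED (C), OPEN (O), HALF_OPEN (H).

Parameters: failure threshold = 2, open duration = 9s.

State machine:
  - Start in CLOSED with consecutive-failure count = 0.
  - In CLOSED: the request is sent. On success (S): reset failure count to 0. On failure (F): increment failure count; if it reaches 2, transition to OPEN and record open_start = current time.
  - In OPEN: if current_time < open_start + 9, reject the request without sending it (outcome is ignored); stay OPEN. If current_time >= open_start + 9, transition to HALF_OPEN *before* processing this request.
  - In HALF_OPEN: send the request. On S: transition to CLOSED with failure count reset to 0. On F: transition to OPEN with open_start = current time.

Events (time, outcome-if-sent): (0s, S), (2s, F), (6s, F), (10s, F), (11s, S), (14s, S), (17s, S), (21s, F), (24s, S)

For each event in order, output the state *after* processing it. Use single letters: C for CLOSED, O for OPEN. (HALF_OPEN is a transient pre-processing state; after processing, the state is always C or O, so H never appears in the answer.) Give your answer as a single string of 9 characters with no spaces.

State after each event:
  event#1 t=0s outcome=S: state=CLOSED
  event#2 t=2s outcome=F: state=CLOSED
  event#3 t=6s outcome=F: state=OPEN
  event#4 t=10s outcome=F: state=OPEN
  event#5 t=11s outcome=S: state=OPEN
  event#6 t=14s outcome=S: state=OPEN
  event#7 t=17s outcome=S: state=CLOSED
  event#8 t=21s outcome=F: state=CLOSED
  event#9 t=24s outcome=S: state=CLOSED

Answer: CCOOOOCCC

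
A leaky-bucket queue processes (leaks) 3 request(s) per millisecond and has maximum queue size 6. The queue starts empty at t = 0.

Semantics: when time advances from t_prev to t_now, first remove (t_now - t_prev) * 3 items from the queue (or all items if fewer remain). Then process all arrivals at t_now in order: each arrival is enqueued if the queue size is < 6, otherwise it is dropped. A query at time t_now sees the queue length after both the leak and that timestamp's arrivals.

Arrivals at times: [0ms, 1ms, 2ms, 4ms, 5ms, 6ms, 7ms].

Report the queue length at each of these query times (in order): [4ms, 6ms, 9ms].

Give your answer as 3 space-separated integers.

Queue lengths at query times:
  query t=4ms: backlog = 1
  query t=6ms: backlog = 1
  query t=9ms: backlog = 0

Answer: 1 1 0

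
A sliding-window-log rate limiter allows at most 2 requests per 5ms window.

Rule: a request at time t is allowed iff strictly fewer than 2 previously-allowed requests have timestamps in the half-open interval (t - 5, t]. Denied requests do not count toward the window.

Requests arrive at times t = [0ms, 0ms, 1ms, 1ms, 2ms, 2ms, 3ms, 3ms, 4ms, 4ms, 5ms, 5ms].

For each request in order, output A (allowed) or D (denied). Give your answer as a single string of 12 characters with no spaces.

Tracking allowed requests in the window:
  req#1 t=0ms: ALLOW
  req#2 t=0ms: ALLOW
  req#3 t=1ms: DENY
  req#4 t=1ms: DENY
  req#5 t=2ms: DENY
  req#6 t=2ms: DENY
  req#7 t=3ms: DENY
  req#8 t=3ms: DENY
  req#9 t=4ms: DENY
  req#10 t=4ms: DENY
  req#11 t=5ms: ALLOW
  req#12 t=5ms: ALLOW

Answer: AADDDDDDDDAA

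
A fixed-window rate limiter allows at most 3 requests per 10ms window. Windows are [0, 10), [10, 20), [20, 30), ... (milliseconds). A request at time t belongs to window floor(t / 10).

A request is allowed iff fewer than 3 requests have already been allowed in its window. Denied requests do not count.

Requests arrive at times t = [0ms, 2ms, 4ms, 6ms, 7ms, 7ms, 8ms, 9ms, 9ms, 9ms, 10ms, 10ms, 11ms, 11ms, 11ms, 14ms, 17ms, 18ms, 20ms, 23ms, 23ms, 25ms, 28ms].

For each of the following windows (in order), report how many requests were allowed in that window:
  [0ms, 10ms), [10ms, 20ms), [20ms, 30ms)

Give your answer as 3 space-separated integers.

Processing requests:
  req#1 t=0ms (window 0): ALLOW
  req#2 t=2ms (window 0): ALLOW
  req#3 t=4ms (window 0): ALLOW
  req#4 t=6ms (window 0): DENY
  req#5 t=7ms (window 0): DENY
  req#6 t=7ms (window 0): DENY
  req#7 t=8ms (window 0): DENY
  req#8 t=9ms (window 0): DENY
  req#9 t=9ms (window 0): DENY
  req#10 t=9ms (window 0): DENY
  req#11 t=10ms (window 1): ALLOW
  req#12 t=10ms (window 1): ALLOW
  req#13 t=11ms (window 1): ALLOW
  req#14 t=11ms (window 1): DENY
  req#15 t=11ms (window 1): DENY
  req#16 t=14ms (window 1): DENY
  req#17 t=17ms (window 1): DENY
  req#18 t=18ms (window 1): DENY
  req#19 t=20ms (window 2): ALLOW
  req#20 t=23ms (window 2): ALLOW
  req#21 t=23ms (window 2): ALLOW
  req#22 t=25ms (window 2): DENY
  req#23 t=28ms (window 2): DENY

Allowed counts by window: 3 3 3

Answer: 3 3 3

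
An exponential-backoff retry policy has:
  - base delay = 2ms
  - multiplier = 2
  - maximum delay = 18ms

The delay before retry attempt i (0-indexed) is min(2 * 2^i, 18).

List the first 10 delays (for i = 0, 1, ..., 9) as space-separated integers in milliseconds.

Computing each delay:
  i=0: min(2*2^0, 18) = 2
  i=1: min(2*2^1, 18) = 4
  i=2: min(2*2^2, 18) = 8
  i=3: min(2*2^3, 18) = 16
  i=4: min(2*2^4, 18) = 18
  i=5: min(2*2^5, 18) = 18
  i=6: min(2*2^6, 18) = 18
  i=7: min(2*2^7, 18) = 18
  i=8: min(2*2^8, 18) = 18
  i=9: min(2*2^9, 18) = 18

Answer: 2 4 8 16 18 18 18 18 18 18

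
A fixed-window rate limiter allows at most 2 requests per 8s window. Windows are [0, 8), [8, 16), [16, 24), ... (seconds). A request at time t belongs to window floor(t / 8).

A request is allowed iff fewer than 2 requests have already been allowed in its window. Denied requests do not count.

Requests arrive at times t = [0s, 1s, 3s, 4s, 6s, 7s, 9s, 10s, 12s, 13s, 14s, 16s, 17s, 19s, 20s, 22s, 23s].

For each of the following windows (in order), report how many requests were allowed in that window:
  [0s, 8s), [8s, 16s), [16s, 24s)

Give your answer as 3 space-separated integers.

Processing requests:
  req#1 t=0s (window 0): ALLOW
  req#2 t=1s (window 0): ALLOW
  req#3 t=3s (window 0): DENY
  req#4 t=4s (window 0): DENY
  req#5 t=6s (window 0): DENY
  req#6 t=7s (window 0): DENY
  req#7 t=9s (window 1): ALLOW
  req#8 t=10s (window 1): ALLOW
  req#9 t=12s (window 1): DENY
  req#10 t=13s (window 1): DENY
  req#11 t=14s (window 1): DENY
  req#12 t=16s (window 2): ALLOW
  req#13 t=17s (window 2): ALLOW
  req#14 t=19s (window 2): DENY
  req#15 t=20s (window 2): DENY
  req#16 t=22s (window 2): DENY
  req#17 t=23s (window 2): DENY

Allowed counts by window: 2 2 2

Answer: 2 2 2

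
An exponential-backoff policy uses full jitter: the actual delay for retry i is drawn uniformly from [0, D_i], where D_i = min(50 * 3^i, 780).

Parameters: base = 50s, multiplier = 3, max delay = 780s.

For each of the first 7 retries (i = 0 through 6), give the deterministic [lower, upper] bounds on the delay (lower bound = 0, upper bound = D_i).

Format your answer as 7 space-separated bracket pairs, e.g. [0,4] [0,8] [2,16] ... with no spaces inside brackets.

Answer: [0,50] [0,150] [0,450] [0,780] [0,780] [0,780] [0,780]

Derivation:
Computing bounds per retry:
  i=0: D_i=min(50*3^0,780)=50, bounds=[0,50]
  i=1: D_i=min(50*3^1,780)=150, bounds=[0,150]
  i=2: D_i=min(50*3^2,780)=450, bounds=[0,450]
  i=3: D_i=min(50*3^3,780)=780, bounds=[0,780]
  i=4: D_i=min(50*3^4,780)=780, bounds=[0,780]
  i=5: D_i=min(50*3^5,780)=780, bounds=[0,780]
  i=6: D_i=min(50*3^6,780)=780, bounds=[0,780]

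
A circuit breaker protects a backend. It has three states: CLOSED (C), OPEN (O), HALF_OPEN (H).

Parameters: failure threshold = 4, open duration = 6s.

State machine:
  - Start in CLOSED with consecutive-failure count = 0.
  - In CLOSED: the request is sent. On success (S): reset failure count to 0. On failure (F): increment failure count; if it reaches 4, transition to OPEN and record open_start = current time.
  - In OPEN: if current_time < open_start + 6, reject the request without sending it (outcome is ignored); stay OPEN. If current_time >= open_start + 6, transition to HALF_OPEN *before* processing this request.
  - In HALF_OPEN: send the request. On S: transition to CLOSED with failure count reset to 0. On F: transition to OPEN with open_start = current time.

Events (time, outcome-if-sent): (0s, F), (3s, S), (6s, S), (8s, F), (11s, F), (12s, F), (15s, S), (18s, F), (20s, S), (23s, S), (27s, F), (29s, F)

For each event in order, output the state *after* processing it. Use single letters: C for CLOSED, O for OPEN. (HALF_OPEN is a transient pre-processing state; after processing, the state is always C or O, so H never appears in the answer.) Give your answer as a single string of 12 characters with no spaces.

Answer: CCCCCCCCCCCC

Derivation:
State after each event:
  event#1 t=0s outcome=F: state=CLOSED
  event#2 t=3s outcome=S: state=CLOSED
  event#3 t=6s outcome=S: state=CLOSED
  event#4 t=8s outcome=F: state=CLOSED
  event#5 t=11s outcome=F: state=CLOSED
  event#6 t=12s outcome=F: state=CLOSED
  event#7 t=15s outcome=S: state=CLOSED
  event#8 t=18s outcome=F: state=CLOSED
  event#9 t=20s outcome=S: state=CLOSED
  event#10 t=23s outcome=S: state=CLOSED
  event#11 t=27s outcome=F: state=CLOSED
  event#12 t=29s outcome=F: state=CLOSED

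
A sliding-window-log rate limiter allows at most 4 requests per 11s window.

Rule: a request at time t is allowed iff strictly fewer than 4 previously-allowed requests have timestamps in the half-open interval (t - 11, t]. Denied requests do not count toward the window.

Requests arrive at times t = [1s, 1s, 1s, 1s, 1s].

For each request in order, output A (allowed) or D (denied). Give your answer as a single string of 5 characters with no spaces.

Tracking allowed requests in the window:
  req#1 t=1s: ALLOW
  req#2 t=1s: ALLOW
  req#3 t=1s: ALLOW
  req#4 t=1s: ALLOW
  req#5 t=1s: DENY

Answer: AAAAD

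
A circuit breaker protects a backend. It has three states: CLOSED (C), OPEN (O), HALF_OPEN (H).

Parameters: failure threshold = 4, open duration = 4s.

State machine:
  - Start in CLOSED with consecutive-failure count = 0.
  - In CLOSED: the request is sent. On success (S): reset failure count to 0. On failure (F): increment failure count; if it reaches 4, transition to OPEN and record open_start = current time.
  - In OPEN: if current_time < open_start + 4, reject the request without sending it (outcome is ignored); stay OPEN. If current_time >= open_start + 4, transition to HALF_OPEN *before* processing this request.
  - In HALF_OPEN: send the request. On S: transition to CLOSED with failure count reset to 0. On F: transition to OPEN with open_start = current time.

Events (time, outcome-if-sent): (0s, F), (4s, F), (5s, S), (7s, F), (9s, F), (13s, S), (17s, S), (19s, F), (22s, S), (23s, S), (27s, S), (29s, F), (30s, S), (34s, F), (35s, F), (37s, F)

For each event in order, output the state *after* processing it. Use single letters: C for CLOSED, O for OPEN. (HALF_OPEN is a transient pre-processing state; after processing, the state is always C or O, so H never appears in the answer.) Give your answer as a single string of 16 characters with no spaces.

Answer: CCCCCCCCCCCCCCCC

Derivation:
State after each event:
  event#1 t=0s outcome=F: state=CLOSED
  event#2 t=4s outcome=F: state=CLOSED
  event#3 t=5s outcome=S: state=CLOSED
  event#4 t=7s outcome=F: state=CLOSED
  event#5 t=9s outcome=F: state=CLOSED
  event#6 t=13s outcome=S: state=CLOSED
  event#7 t=17s outcome=S: state=CLOSED
  event#8 t=19s outcome=F: state=CLOSED
  event#9 t=22s outcome=S: state=CLOSED
  event#10 t=23s outcome=S: state=CLOSED
  event#11 t=27s outcome=S: state=CLOSED
  event#12 t=29s outcome=F: state=CLOSED
  event#13 t=30s outcome=S: state=CLOSED
  event#14 t=34s outcome=F: state=CLOSED
  event#15 t=35s outcome=F: state=CLOSED
  event#16 t=37s outcome=F: state=CLOSED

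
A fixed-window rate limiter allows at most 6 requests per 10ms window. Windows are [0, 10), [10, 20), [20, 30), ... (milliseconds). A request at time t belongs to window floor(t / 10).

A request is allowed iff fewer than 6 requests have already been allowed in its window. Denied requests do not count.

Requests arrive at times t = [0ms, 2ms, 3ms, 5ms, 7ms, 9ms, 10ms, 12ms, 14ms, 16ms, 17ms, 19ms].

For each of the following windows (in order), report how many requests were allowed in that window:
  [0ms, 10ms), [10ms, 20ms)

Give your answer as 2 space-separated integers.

Answer: 6 6

Derivation:
Processing requests:
  req#1 t=0ms (window 0): ALLOW
  req#2 t=2ms (window 0): ALLOW
  req#3 t=3ms (window 0): ALLOW
  req#4 t=5ms (window 0): ALLOW
  req#5 t=7ms (window 0): ALLOW
  req#6 t=9ms (window 0): ALLOW
  req#7 t=10ms (window 1): ALLOW
  req#8 t=12ms (window 1): ALLOW
  req#9 t=14ms (window 1): ALLOW
  req#10 t=16ms (window 1): ALLOW
  req#11 t=17ms (window 1): ALLOW
  req#12 t=19ms (window 1): ALLOW

Allowed counts by window: 6 6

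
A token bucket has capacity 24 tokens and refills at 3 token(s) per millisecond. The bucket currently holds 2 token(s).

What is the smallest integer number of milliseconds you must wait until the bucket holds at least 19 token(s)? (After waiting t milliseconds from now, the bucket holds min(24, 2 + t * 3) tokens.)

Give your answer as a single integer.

Answer: 6

Derivation:
Need 2 + t * 3 >= 19, so t >= 17/3.
Smallest integer t = ceil(17/3) = 6.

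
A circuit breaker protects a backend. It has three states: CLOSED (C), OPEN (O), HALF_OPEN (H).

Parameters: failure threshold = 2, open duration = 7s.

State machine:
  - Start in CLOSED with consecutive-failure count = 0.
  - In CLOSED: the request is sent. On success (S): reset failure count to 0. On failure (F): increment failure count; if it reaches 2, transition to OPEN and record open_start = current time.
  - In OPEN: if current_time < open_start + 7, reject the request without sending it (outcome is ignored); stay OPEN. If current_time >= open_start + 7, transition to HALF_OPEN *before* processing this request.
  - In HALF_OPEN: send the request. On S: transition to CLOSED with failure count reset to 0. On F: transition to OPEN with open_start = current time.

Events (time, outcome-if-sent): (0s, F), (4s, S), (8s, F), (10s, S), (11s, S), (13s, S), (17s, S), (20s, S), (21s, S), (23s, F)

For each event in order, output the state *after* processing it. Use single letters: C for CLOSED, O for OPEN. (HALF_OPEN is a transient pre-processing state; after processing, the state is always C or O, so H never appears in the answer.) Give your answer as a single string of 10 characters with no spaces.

State after each event:
  event#1 t=0s outcome=F: state=CLOSED
  event#2 t=4s outcome=S: state=CLOSED
  event#3 t=8s outcome=F: state=CLOSED
  event#4 t=10s outcome=S: state=CLOSED
  event#5 t=11s outcome=S: state=CLOSED
  event#6 t=13s outcome=S: state=CLOSED
  event#7 t=17s outcome=S: state=CLOSED
  event#8 t=20s outcome=S: state=CLOSED
  event#9 t=21s outcome=S: state=CLOSED
  event#10 t=23s outcome=F: state=CLOSED

Answer: CCCCCCCCCC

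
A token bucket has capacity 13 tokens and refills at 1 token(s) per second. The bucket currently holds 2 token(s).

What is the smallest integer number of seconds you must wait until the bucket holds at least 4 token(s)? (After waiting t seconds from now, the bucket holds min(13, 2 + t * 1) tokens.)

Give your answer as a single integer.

Answer: 2

Derivation:
Need 2 + t * 1 >= 4, so t >= 2/1.
Smallest integer t = ceil(2/1) = 2.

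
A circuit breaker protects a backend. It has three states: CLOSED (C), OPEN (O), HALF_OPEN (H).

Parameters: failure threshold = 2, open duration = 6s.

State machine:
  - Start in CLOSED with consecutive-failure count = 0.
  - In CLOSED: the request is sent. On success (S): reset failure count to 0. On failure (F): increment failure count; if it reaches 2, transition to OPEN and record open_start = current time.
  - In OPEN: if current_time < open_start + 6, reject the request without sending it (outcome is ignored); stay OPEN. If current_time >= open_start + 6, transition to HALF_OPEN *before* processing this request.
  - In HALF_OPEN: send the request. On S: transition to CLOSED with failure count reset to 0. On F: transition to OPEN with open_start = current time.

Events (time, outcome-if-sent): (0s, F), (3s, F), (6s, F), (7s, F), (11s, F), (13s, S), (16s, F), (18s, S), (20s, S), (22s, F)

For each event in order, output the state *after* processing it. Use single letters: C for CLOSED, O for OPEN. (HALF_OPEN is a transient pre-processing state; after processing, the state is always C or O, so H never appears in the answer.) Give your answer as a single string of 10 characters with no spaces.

Answer: COOOOOOCCC

Derivation:
State after each event:
  event#1 t=0s outcome=F: state=CLOSED
  event#2 t=3s outcome=F: state=OPEN
  event#3 t=6s outcome=F: state=OPEN
  event#4 t=7s outcome=F: state=OPEN
  event#5 t=11s outcome=F: state=OPEN
  event#6 t=13s outcome=S: state=OPEN
  event#7 t=16s outcome=F: state=OPEN
  event#8 t=18s outcome=S: state=CLOSED
  event#9 t=20s outcome=S: state=CLOSED
  event#10 t=22s outcome=F: state=CLOSED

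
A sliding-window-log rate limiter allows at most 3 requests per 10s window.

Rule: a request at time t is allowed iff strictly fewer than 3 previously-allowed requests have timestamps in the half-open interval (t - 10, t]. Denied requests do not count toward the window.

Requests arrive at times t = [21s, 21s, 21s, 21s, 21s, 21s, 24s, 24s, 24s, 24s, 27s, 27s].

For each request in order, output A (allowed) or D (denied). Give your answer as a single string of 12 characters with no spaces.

Answer: AAADDDDDDDDD

Derivation:
Tracking allowed requests in the window:
  req#1 t=21s: ALLOW
  req#2 t=21s: ALLOW
  req#3 t=21s: ALLOW
  req#4 t=21s: DENY
  req#5 t=21s: DENY
  req#6 t=21s: DENY
  req#7 t=24s: DENY
  req#8 t=24s: DENY
  req#9 t=24s: DENY
  req#10 t=24s: DENY
  req#11 t=27s: DENY
  req#12 t=27s: DENY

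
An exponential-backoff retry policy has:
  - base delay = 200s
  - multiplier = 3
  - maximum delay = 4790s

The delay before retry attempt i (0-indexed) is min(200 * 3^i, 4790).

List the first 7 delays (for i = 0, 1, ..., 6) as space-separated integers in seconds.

Answer: 200 600 1800 4790 4790 4790 4790

Derivation:
Computing each delay:
  i=0: min(200*3^0, 4790) = 200
  i=1: min(200*3^1, 4790) = 600
  i=2: min(200*3^2, 4790) = 1800
  i=3: min(200*3^3, 4790) = 4790
  i=4: min(200*3^4, 4790) = 4790
  i=5: min(200*3^5, 4790) = 4790
  i=6: min(200*3^6, 4790) = 4790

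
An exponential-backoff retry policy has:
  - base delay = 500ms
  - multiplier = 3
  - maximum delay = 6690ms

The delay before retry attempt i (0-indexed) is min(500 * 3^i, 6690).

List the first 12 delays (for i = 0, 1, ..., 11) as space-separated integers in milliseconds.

Computing each delay:
  i=0: min(500*3^0, 6690) = 500
  i=1: min(500*3^1, 6690) = 1500
  i=2: min(500*3^2, 6690) = 4500
  i=3: min(500*3^3, 6690) = 6690
  i=4: min(500*3^4, 6690) = 6690
  i=5: min(500*3^5, 6690) = 6690
  i=6: min(500*3^6, 6690) = 6690
  i=7: min(500*3^7, 6690) = 6690
  i=8: min(500*3^8, 6690) = 6690
  i=9: min(500*3^9, 6690) = 6690
  i=10: min(500*3^10, 6690) = 6690
  i=11: min(500*3^11, 6690) = 6690

Answer: 500 1500 4500 6690 6690 6690 6690 6690 6690 6690 6690 6690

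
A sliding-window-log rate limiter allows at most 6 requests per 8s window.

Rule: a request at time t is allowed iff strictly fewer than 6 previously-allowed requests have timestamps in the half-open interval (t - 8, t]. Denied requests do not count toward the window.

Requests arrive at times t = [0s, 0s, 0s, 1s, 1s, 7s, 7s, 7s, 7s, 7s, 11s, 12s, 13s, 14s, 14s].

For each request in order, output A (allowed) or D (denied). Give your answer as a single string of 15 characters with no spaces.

Answer: AAAAAADDDDAAAAA

Derivation:
Tracking allowed requests in the window:
  req#1 t=0s: ALLOW
  req#2 t=0s: ALLOW
  req#3 t=0s: ALLOW
  req#4 t=1s: ALLOW
  req#5 t=1s: ALLOW
  req#6 t=7s: ALLOW
  req#7 t=7s: DENY
  req#8 t=7s: DENY
  req#9 t=7s: DENY
  req#10 t=7s: DENY
  req#11 t=11s: ALLOW
  req#12 t=12s: ALLOW
  req#13 t=13s: ALLOW
  req#14 t=14s: ALLOW
  req#15 t=14s: ALLOW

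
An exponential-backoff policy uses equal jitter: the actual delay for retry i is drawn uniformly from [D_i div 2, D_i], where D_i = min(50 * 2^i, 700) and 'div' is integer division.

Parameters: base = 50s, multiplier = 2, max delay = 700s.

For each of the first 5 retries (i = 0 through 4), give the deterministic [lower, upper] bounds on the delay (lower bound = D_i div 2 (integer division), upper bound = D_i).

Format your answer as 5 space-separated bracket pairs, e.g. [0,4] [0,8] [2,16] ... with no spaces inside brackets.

Computing bounds per retry:
  i=0: D_i=min(50*2^0,700)=50, bounds=[25,50]
  i=1: D_i=min(50*2^1,700)=100, bounds=[50,100]
  i=2: D_i=min(50*2^2,700)=200, bounds=[100,200]
  i=3: D_i=min(50*2^3,700)=400, bounds=[200,400]
  i=4: D_i=min(50*2^4,700)=700, bounds=[350,700]

Answer: [25,50] [50,100] [100,200] [200,400] [350,700]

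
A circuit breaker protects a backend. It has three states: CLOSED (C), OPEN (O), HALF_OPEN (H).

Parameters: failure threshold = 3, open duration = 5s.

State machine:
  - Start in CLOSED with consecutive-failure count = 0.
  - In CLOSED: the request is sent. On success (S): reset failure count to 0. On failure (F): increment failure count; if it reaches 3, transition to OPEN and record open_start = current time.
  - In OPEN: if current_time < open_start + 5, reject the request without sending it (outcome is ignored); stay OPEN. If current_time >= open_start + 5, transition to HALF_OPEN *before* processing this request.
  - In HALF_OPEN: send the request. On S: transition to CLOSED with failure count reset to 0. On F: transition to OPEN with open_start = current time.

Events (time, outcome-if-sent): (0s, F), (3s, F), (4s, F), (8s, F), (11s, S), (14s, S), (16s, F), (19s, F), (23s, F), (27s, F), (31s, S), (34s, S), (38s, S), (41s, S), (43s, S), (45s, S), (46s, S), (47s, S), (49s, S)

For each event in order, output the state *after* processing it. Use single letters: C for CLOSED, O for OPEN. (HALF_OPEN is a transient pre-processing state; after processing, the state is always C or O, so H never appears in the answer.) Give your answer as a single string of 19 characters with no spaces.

State after each event:
  event#1 t=0s outcome=F: state=CLOSED
  event#2 t=3s outcome=F: state=CLOSED
  event#3 t=4s outcome=F: state=OPEN
  event#4 t=8s outcome=F: state=OPEN
  event#5 t=11s outcome=S: state=CLOSED
  event#6 t=14s outcome=S: state=CLOSED
  event#7 t=16s outcome=F: state=CLOSED
  event#8 t=19s outcome=F: state=CLOSED
  event#9 t=23s outcome=F: state=OPEN
  event#10 t=27s outcome=F: state=OPEN
  event#11 t=31s outcome=S: state=CLOSED
  event#12 t=34s outcome=S: state=CLOSED
  event#13 t=38s outcome=S: state=CLOSED
  event#14 t=41s outcome=S: state=CLOSED
  event#15 t=43s outcome=S: state=CLOSED
  event#16 t=45s outcome=S: state=CLOSED
  event#17 t=46s outcome=S: state=CLOSED
  event#18 t=47s outcome=S: state=CLOSED
  event#19 t=49s outcome=S: state=CLOSED

Answer: CCOOCCCCOOCCCCCCCCC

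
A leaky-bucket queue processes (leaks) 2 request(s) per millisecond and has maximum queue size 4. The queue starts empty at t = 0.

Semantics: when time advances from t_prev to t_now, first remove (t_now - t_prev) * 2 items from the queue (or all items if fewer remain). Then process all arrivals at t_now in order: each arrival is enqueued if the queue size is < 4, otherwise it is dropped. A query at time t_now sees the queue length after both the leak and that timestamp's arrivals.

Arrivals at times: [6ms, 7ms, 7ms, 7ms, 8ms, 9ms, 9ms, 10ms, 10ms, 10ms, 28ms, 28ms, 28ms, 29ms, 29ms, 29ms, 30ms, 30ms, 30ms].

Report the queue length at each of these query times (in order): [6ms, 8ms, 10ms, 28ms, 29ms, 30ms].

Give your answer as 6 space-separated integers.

Queue lengths at query times:
  query t=6ms: backlog = 1
  query t=8ms: backlog = 2
  query t=10ms: backlog = 3
  query t=28ms: backlog = 3
  query t=29ms: backlog = 4
  query t=30ms: backlog = 4

Answer: 1 2 3 3 4 4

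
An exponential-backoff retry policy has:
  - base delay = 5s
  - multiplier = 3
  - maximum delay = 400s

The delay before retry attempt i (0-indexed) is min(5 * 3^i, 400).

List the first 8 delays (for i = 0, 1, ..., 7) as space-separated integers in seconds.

Answer: 5 15 45 135 400 400 400 400

Derivation:
Computing each delay:
  i=0: min(5*3^0, 400) = 5
  i=1: min(5*3^1, 400) = 15
  i=2: min(5*3^2, 400) = 45
  i=3: min(5*3^3, 400) = 135
  i=4: min(5*3^4, 400) = 400
  i=5: min(5*3^5, 400) = 400
  i=6: min(5*3^6, 400) = 400
  i=7: min(5*3^7, 400) = 400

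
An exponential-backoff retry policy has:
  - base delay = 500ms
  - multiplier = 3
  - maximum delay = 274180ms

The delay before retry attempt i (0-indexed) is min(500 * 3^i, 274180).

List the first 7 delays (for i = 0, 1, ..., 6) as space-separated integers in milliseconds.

Computing each delay:
  i=0: min(500*3^0, 274180) = 500
  i=1: min(500*3^1, 274180) = 1500
  i=2: min(500*3^2, 274180) = 4500
  i=3: min(500*3^3, 274180) = 13500
  i=4: min(500*3^4, 274180) = 40500
  i=5: min(500*3^5, 274180) = 121500
  i=6: min(500*3^6, 274180) = 274180

Answer: 500 1500 4500 13500 40500 121500 274180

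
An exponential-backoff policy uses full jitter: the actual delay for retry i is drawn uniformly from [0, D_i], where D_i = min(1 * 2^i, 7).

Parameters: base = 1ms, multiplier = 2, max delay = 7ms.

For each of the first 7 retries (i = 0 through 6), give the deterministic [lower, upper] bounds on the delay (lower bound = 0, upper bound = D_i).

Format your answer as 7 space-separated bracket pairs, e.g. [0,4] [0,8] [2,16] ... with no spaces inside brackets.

Computing bounds per retry:
  i=0: D_i=min(1*2^0,7)=1, bounds=[0,1]
  i=1: D_i=min(1*2^1,7)=2, bounds=[0,2]
  i=2: D_i=min(1*2^2,7)=4, bounds=[0,4]
  i=3: D_i=min(1*2^3,7)=7, bounds=[0,7]
  i=4: D_i=min(1*2^4,7)=7, bounds=[0,7]
  i=5: D_i=min(1*2^5,7)=7, bounds=[0,7]
  i=6: D_i=min(1*2^6,7)=7, bounds=[0,7]

Answer: [0,1] [0,2] [0,4] [0,7] [0,7] [0,7] [0,7]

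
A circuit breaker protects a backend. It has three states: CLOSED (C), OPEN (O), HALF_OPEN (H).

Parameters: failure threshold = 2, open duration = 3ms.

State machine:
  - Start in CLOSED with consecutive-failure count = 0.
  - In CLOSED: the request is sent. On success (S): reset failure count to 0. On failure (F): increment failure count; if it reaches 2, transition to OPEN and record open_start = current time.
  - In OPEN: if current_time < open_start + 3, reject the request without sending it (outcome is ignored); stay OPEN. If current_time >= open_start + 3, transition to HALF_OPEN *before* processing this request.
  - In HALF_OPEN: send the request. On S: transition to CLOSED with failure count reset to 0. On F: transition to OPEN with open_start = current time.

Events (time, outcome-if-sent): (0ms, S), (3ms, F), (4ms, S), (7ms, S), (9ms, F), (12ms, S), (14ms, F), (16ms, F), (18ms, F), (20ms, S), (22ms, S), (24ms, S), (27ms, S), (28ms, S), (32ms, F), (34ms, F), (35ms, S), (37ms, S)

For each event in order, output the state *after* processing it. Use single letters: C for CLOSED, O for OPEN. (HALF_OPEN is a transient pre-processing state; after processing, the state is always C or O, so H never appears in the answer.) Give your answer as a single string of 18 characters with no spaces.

Answer: CCCCCCCOOCCCCCCOOC

Derivation:
State after each event:
  event#1 t=0ms outcome=S: state=CLOSED
  event#2 t=3ms outcome=F: state=CLOSED
  event#3 t=4ms outcome=S: state=CLOSED
  event#4 t=7ms outcome=S: state=CLOSED
  event#5 t=9ms outcome=F: state=CLOSED
  event#6 t=12ms outcome=S: state=CLOSED
  event#7 t=14ms outcome=F: state=CLOSED
  event#8 t=16ms outcome=F: state=OPEN
  event#9 t=18ms outcome=F: state=OPEN
  event#10 t=20ms outcome=S: state=CLOSED
  event#11 t=22ms outcome=S: state=CLOSED
  event#12 t=24ms outcome=S: state=CLOSED
  event#13 t=27ms outcome=S: state=CLOSED
  event#14 t=28ms outcome=S: state=CLOSED
  event#15 t=32ms outcome=F: state=CLOSED
  event#16 t=34ms outcome=F: state=OPEN
  event#17 t=35ms outcome=S: state=OPEN
  event#18 t=37ms outcome=S: state=CLOSED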